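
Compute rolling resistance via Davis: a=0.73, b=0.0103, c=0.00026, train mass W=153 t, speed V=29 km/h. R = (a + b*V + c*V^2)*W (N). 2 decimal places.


b*V = 0.0103 * 29 = 0.2987
c*V^2 = 0.00026 * 841 = 0.21866
R_per_t = 0.73 + 0.2987 + 0.21866 = 1.24736 N/t
R_total = 1.24736 * 153 = 190.85 N

190.85


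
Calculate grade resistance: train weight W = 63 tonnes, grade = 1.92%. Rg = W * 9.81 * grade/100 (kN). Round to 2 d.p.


Rg = W * 9.81 * grade / 100
Rg = 63 * 9.81 * 1.92 / 100
Rg = 618.03 * 0.0192
Rg = 11.87 kN

11.87


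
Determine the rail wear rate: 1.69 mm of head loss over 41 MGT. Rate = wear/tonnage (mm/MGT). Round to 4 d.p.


Wear rate = total wear / cumulative tonnage
Rate = 1.69 / 41
Rate = 0.0412 mm/MGT

0.0412


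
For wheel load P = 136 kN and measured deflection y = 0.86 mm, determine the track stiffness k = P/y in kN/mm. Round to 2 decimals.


Track stiffness k = P / y
k = 136 / 0.86
k = 158.14 kN/mm

158.14


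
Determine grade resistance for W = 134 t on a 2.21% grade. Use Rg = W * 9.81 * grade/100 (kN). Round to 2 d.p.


Rg = W * 9.81 * grade / 100
Rg = 134 * 9.81 * 2.21 / 100
Rg = 1314.54 * 0.0221
Rg = 29.05 kN

29.05


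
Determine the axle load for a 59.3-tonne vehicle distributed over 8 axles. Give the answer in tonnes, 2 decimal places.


Load per axle = total weight / number of axles
Load = 59.3 / 8
Load = 7.41 tonnes

7.41


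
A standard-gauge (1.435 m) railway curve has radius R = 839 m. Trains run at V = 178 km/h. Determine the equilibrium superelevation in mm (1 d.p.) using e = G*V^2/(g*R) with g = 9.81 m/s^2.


Convert speed: V = 178 / 3.6 = 49.4444 m/s
Apply formula: e = 1.435 * 49.4444^2 / (9.81 * 839)
e = 1.435 * 2444.7531 / 8230.59
e = 0.426242 m = 426.2 mm

426.2


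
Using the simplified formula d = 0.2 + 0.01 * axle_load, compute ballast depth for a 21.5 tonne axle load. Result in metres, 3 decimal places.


d = 0.2 + 0.01 * 21.5
d = 0.2 + 0.215
d = 0.415 m

0.415


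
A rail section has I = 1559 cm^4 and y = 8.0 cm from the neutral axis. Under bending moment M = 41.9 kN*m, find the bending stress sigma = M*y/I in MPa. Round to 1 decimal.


Convert units:
M = 41.9 kN*m = 41900000 N*mm
y = 8.0 cm = 80 mm
I = 1559 cm^4 = 15590000 mm^4
sigma = 41900000 * 80 / 15590000
sigma = 215.0 MPa

215.0


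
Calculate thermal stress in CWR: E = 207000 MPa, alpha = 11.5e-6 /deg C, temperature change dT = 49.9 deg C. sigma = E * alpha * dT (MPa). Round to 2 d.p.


sigma = E * alpha * dT
sigma = 207000 * 11.5e-6 * 49.9
sigma = 2.3805 * 49.9
sigma = 118.79 MPa

118.79


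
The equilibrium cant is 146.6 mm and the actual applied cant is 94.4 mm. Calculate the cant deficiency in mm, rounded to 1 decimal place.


Cant deficiency = equilibrium cant - actual cant
CD = 146.6 - 94.4
CD = 52.2 mm

52.2


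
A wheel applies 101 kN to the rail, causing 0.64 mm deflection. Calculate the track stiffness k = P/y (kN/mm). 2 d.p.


Track stiffness k = P / y
k = 101 / 0.64
k = 157.81 kN/mm

157.81


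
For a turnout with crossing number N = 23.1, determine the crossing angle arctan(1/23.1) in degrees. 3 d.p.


1/N = 1/23.1 = 0.04329
angle = arctan(0.04329) = 0.043263 rad
angle = 0.043263 * 180/pi = 2.479 degrees

2.479


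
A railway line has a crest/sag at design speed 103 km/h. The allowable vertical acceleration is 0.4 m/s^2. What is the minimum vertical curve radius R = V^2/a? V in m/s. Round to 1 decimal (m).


Convert speed: V = 103 / 3.6 = 28.6111 m/s
V^2 = 818.5957 m^2/s^2
R_v = 818.5957 / 0.4
R_v = 2046.5 m

2046.5


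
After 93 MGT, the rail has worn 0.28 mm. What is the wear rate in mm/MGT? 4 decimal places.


Wear rate = total wear / cumulative tonnage
Rate = 0.28 / 93
Rate = 0.0030 mm/MGT

0.0030


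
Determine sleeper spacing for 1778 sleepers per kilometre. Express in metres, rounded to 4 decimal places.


Spacing = 1000 m / number of sleepers
Spacing = 1000 / 1778
Spacing = 0.5624 m

0.5624


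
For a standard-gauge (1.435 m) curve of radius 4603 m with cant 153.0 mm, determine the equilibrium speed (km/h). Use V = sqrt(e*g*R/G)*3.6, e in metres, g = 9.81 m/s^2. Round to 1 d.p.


Convert cant: e = 153.0 mm = 0.1530 m
V_ms = sqrt(0.1530 * 9.81 * 4603 / 1.435)
V_ms = sqrt(4814.481387) = 69.3865 m/s
V = 69.3865 * 3.6 = 249.8 km/h

249.8


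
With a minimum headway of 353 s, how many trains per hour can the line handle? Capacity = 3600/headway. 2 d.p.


Capacity = 3600 / headway
Capacity = 3600 / 353
Capacity = 10.20 trains/hour

10.20


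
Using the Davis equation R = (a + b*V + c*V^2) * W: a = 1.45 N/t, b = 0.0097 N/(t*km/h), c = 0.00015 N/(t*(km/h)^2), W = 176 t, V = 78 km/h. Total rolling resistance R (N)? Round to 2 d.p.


b*V = 0.0097 * 78 = 0.7566
c*V^2 = 0.00015 * 6084 = 0.9126
R_per_t = 1.45 + 0.7566 + 0.9126 = 3.1192 N/t
R_total = 3.1192 * 176 = 548.98 N

548.98


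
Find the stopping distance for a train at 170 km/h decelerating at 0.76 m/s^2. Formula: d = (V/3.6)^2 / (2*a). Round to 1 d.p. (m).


Convert speed: V = 170 / 3.6 = 47.2222 m/s
V^2 = 2229.9383
d = 2229.9383 / (2 * 0.76)
d = 2229.9383 / 1.52
d = 1467.1 m

1467.1


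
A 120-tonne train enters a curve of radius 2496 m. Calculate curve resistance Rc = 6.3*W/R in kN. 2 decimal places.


Rc = 6.3 * W / R
Rc = 6.3 * 120 / 2496
Rc = 756.0 / 2496
Rc = 0.30 kN

0.30


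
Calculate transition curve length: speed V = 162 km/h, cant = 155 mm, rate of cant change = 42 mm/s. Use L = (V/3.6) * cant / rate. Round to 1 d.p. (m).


Convert speed: V = 162 / 3.6 = 45.0 m/s
L = 45.0 * 155 / 42
L = 6975.0 / 42
L = 166.1 m

166.1


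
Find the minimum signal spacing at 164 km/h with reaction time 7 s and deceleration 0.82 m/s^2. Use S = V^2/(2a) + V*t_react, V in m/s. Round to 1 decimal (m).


V = 164 / 3.6 = 45.5556 m/s
Braking distance = 45.5556^2 / (2*0.82) = 1265.4321 m
Sighting distance = 45.5556 * 7 = 318.8889 m
S = 1265.4321 + 318.8889 = 1584.3 m

1584.3


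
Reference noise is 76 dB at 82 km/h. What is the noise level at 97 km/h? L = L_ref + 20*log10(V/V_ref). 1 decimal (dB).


V/V_ref = 97 / 82 = 1.182927
log10(1.182927) = 0.072958
20 * 0.072958 = 1.4592
L = 76 + 1.4592 = 77.5 dB

77.5


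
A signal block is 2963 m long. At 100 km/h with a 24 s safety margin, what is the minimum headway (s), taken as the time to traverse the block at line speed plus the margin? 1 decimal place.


V = 100 / 3.6 = 27.7778 m/s
Block traversal time = 2963 / 27.7778 = 106.668 s
Headway = 106.668 + 24
Headway = 130.7 s

130.7


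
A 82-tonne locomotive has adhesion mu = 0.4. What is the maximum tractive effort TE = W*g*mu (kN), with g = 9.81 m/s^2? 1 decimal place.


TE_max = W * g * mu
TE_max = 82 * 9.81 * 0.4
TE_max = 804.42 * 0.4
TE_max = 321.8 kN

321.8


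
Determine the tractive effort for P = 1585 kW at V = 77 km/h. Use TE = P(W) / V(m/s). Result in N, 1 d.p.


Convert: P = 1585 kW = 1585000 W
V = 77 / 3.6 = 21.3889 m/s
TE = 1585000 / 21.3889
TE = 74103.9 N

74103.9


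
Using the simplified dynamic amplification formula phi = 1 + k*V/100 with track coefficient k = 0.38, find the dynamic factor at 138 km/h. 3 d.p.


phi = 1 + k * V / 100
phi = 1 + 0.38 * 138 / 100
phi = 1 + 0.5244
phi = 1.524

1.524


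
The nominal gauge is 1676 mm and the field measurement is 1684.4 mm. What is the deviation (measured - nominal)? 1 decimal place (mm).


Deviation = measured - nominal
Deviation = 1684.4 - 1676
Deviation = 8.4 mm

8.4


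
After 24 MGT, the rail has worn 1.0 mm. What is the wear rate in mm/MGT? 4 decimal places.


Wear rate = total wear / cumulative tonnage
Rate = 1.0 / 24
Rate = 0.0417 mm/MGT

0.0417


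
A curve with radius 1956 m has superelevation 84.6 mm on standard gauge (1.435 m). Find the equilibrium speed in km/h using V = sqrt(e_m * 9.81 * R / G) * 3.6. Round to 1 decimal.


Convert cant: e = 84.6 mm = 0.0846 m
V_ms = sqrt(0.0846 * 9.81 * 1956 / 1.435)
V_ms = sqrt(1131.244081) = 33.634 m/s
V = 33.634 * 3.6 = 121.1 km/h

121.1


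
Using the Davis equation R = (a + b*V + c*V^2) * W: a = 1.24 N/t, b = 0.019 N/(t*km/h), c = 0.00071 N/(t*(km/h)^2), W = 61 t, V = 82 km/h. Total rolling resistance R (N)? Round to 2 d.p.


b*V = 0.019 * 82 = 1.558
c*V^2 = 0.00071 * 6724 = 4.77404
R_per_t = 1.24 + 1.558 + 4.77404 = 7.57204 N/t
R_total = 7.57204 * 61 = 461.89 N

461.89


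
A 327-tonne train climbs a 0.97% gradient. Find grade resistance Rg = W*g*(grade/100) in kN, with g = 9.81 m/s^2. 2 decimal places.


Rg = W * 9.81 * grade / 100
Rg = 327 * 9.81 * 0.97 / 100
Rg = 3207.87 * 0.0097
Rg = 31.12 kN

31.12


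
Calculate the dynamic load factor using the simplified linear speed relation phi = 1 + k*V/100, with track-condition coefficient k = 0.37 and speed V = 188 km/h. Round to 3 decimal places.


phi = 1 + k * V / 100
phi = 1 + 0.37 * 188 / 100
phi = 1 + 0.6956
phi = 1.696

1.696


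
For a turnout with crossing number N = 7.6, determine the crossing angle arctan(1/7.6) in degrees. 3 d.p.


1/N = 1/7.6 = 0.131579
angle = arctan(0.131579) = 0.130827 rad
angle = 0.130827 * 180/pi = 7.496 degrees

7.496


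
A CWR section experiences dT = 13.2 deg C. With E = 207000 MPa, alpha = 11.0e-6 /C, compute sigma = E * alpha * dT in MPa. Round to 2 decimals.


sigma = E * alpha * dT
sigma = 207000 * 11.0e-6 * 13.2
sigma = 2.277 * 13.2
sigma = 30.06 MPa

30.06


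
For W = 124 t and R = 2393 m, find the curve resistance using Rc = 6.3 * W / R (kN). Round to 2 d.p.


Rc = 6.3 * W / R
Rc = 6.3 * 124 / 2393
Rc = 781.2 / 2393
Rc = 0.33 kN

0.33


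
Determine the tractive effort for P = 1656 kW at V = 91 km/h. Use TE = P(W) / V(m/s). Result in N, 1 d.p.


Convert: P = 1656 kW = 1656000 W
V = 91 / 3.6 = 25.2778 m/s
TE = 1656000 / 25.2778
TE = 65512.1 N

65512.1


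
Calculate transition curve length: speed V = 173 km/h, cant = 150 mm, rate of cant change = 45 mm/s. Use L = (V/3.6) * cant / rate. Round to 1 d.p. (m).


Convert speed: V = 173 / 3.6 = 48.0556 m/s
L = 48.0556 * 150 / 45
L = 7208.3333 / 45
L = 160.2 m

160.2


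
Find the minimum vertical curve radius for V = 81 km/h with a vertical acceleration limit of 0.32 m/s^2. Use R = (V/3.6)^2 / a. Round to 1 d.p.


Convert speed: V = 81 / 3.6 = 22.5 m/s
V^2 = 506.25 m^2/s^2
R_v = 506.25 / 0.32
R_v = 1582.0 m

1582.0


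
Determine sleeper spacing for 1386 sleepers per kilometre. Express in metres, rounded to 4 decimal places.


Spacing = 1000 m / number of sleepers
Spacing = 1000 / 1386
Spacing = 0.7215 m

0.7215


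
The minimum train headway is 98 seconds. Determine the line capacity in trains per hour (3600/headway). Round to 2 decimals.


Capacity = 3600 / headway
Capacity = 3600 / 98
Capacity = 36.73 trains/hour

36.73


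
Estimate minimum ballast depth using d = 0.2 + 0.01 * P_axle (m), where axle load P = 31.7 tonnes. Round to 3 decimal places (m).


d = 0.2 + 0.01 * 31.7
d = 0.2 + 0.317
d = 0.517 m

0.517


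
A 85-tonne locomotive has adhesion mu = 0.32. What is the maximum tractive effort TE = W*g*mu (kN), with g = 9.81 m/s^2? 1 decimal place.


TE_max = W * g * mu
TE_max = 85 * 9.81 * 0.32
TE_max = 833.85 * 0.32
TE_max = 266.8 kN

266.8


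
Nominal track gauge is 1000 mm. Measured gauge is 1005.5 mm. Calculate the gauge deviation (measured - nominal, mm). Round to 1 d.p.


Deviation = measured - nominal
Deviation = 1005.5 - 1000
Deviation = 5.5 mm

5.5


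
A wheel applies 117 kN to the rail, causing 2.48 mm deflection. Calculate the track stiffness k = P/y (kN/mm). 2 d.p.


Track stiffness k = P / y
k = 117 / 2.48
k = 47.18 kN/mm

47.18


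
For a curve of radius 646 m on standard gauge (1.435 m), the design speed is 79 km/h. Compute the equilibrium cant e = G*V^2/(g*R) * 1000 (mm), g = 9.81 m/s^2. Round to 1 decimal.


Convert speed: V = 79 / 3.6 = 21.9444 m/s
Apply formula: e = 1.435 * 21.9444^2 / (9.81 * 646)
e = 1.435 * 481.5586 / 6337.26
e = 0.109043 m = 109.0 mm

109.0


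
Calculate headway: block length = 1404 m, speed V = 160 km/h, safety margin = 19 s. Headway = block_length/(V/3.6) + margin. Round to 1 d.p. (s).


V = 160 / 3.6 = 44.4444 m/s
Block traversal time = 1404 / 44.4444 = 31.59 s
Headway = 31.59 + 19
Headway = 50.6 s

50.6


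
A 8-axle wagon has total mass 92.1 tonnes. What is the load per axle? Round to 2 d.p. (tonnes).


Load per axle = total weight / number of axles
Load = 92.1 / 8
Load = 11.51 tonnes

11.51


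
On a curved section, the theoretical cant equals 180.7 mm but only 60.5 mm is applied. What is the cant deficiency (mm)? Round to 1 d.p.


Cant deficiency = equilibrium cant - actual cant
CD = 180.7 - 60.5
CD = 120.2 mm

120.2


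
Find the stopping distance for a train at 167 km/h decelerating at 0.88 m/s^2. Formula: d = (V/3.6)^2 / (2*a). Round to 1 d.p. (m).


Convert speed: V = 167 / 3.6 = 46.3889 m/s
V^2 = 2151.929
d = 2151.929 / (2 * 0.88)
d = 2151.929 / 1.76
d = 1222.7 m

1222.7


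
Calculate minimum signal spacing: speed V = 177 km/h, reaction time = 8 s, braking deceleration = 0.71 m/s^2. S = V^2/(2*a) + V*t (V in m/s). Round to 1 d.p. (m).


V = 177 / 3.6 = 49.1667 m/s
Braking distance = 49.1667^2 / (2*0.71) = 1702.367 m
Sighting distance = 49.1667 * 8 = 393.3333 m
S = 1702.367 + 393.3333 = 2095.7 m

2095.7


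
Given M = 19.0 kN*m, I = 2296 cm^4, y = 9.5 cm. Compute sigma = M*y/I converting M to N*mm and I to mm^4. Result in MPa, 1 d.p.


Convert units:
M = 19.0 kN*m = 19000000 N*mm
y = 9.5 cm = 95 mm
I = 2296 cm^4 = 22960000 mm^4
sigma = 19000000 * 95 / 22960000
sigma = 78.6 MPa

78.6


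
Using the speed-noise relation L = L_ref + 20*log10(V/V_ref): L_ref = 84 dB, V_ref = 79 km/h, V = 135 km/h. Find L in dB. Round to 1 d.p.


V/V_ref = 135 / 79 = 1.708861
log10(1.708861) = 0.232707
20 * 0.232707 = 4.6541
L = 84 + 4.6541 = 88.7 dB

88.7


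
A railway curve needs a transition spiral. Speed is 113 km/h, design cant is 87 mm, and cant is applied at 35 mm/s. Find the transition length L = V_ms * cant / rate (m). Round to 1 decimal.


Convert speed: V = 113 / 3.6 = 31.3889 m/s
L = 31.3889 * 87 / 35
L = 2730.8333 / 35
L = 78.0 m

78.0


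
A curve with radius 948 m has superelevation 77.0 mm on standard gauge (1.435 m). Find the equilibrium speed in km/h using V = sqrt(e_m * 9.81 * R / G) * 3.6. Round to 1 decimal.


Convert cant: e = 77.0 mm = 0.0770 m
V_ms = sqrt(0.0770 * 9.81 * 948 / 1.435)
V_ms = sqrt(499.017951) = 22.3387 m/s
V = 22.3387 * 3.6 = 80.4 km/h

80.4


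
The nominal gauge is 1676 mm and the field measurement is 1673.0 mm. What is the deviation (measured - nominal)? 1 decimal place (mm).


Deviation = measured - nominal
Deviation = 1673.0 - 1676
Deviation = -3.0 mm

-3.0


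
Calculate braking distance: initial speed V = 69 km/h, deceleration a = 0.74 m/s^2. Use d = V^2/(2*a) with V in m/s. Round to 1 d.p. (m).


Convert speed: V = 69 / 3.6 = 19.1667 m/s
V^2 = 367.3611
d = 367.3611 / (2 * 0.74)
d = 367.3611 / 1.48
d = 248.2 m

248.2


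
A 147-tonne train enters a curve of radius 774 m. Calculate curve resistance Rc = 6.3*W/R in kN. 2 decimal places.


Rc = 6.3 * W / R
Rc = 6.3 * 147 / 774
Rc = 926.1 / 774
Rc = 1.20 kN

1.20


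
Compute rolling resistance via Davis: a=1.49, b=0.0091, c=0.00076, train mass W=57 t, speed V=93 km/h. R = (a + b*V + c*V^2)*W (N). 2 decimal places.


b*V = 0.0091 * 93 = 0.8463
c*V^2 = 0.00076 * 8649 = 6.57324
R_per_t = 1.49 + 0.8463 + 6.57324 = 8.90954 N/t
R_total = 8.90954 * 57 = 507.84 N

507.84


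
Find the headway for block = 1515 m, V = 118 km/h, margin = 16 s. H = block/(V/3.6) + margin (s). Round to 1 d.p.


V = 118 / 3.6 = 32.7778 m/s
Block traversal time = 1515 / 32.7778 = 46.2203 s
Headway = 46.2203 + 16
Headway = 62.2 s

62.2


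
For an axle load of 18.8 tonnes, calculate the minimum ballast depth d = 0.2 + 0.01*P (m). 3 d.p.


d = 0.2 + 0.01 * 18.8
d = 0.2 + 0.188
d = 0.388 m

0.388


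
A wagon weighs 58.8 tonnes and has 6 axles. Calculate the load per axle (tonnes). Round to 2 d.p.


Load per axle = total weight / number of axles
Load = 58.8 / 6
Load = 9.80 tonnes

9.80


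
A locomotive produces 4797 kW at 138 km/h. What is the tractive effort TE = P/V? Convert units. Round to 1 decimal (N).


Convert: P = 4797 kW = 4797000 W
V = 138 / 3.6 = 38.3333 m/s
TE = 4797000 / 38.3333
TE = 125139.1 N

125139.1


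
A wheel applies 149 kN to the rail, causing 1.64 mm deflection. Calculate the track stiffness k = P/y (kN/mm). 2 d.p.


Track stiffness k = P / y
k = 149 / 1.64
k = 90.85 kN/mm

90.85


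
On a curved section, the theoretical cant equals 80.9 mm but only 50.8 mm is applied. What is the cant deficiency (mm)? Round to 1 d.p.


Cant deficiency = equilibrium cant - actual cant
CD = 80.9 - 50.8
CD = 30.1 mm

30.1


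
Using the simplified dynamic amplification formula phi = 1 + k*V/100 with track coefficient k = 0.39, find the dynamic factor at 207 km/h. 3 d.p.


phi = 1 + k * V / 100
phi = 1 + 0.39 * 207 / 100
phi = 1 + 0.8073
phi = 1.807

1.807


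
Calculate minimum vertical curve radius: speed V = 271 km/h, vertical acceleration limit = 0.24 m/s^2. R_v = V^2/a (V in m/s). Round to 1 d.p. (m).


Convert speed: V = 271 / 3.6 = 75.2778 m/s
V^2 = 5666.7438 m^2/s^2
R_v = 5666.7438 / 0.24
R_v = 23611.4 m

23611.4


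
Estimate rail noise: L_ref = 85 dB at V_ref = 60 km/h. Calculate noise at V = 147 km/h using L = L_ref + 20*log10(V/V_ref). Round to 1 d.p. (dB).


V/V_ref = 147 / 60 = 2.45
log10(2.45) = 0.389166
20 * 0.389166 = 7.7833
L = 85 + 7.7833 = 92.8 dB

92.8


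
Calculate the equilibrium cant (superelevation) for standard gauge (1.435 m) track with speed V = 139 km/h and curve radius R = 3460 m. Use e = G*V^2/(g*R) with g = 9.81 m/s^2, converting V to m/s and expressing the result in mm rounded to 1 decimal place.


Convert speed: V = 139 / 3.6 = 38.6111 m/s
Apply formula: e = 1.435 * 38.6111^2 / (9.81 * 3460)
e = 1.435 * 1490.8179 / 33942.6
e = 0.063028 m = 63.0 mm

63.0


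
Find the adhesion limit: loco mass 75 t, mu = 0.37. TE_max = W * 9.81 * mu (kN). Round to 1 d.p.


TE_max = W * g * mu
TE_max = 75 * 9.81 * 0.37
TE_max = 735.75 * 0.37
TE_max = 272.2 kN

272.2


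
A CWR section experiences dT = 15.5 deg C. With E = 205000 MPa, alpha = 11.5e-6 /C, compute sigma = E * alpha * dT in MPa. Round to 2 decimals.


sigma = E * alpha * dT
sigma = 205000 * 11.5e-6 * 15.5
sigma = 2.3575 * 15.5
sigma = 36.54 MPa

36.54


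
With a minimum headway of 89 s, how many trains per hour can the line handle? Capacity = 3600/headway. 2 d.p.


Capacity = 3600 / headway
Capacity = 3600 / 89
Capacity = 40.45 trains/hour

40.45


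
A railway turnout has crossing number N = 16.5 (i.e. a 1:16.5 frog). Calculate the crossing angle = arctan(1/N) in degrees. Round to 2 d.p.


1/N = 1/16.5 = 0.060606
angle = arctan(0.060606) = 0.060532 rad
angle = 0.060532 * 180/pi = 3.47 degrees

3.47


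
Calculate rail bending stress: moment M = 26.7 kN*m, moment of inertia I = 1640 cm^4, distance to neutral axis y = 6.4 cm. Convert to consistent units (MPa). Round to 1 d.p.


Convert units:
M = 26.7 kN*m = 26700000 N*mm
y = 6.4 cm = 64 mm
I = 1640 cm^4 = 16400000 mm^4
sigma = 26700000 * 64 / 16400000
sigma = 104.2 MPa

104.2


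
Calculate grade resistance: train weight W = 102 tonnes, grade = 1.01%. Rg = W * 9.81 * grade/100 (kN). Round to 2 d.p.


Rg = W * 9.81 * grade / 100
Rg = 102 * 9.81 * 1.01 / 100
Rg = 1000.62 * 0.0101
Rg = 10.11 kN

10.11


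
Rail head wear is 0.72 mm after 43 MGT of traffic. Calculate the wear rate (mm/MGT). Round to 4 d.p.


Wear rate = total wear / cumulative tonnage
Rate = 0.72 / 43
Rate = 0.0167 mm/MGT

0.0167


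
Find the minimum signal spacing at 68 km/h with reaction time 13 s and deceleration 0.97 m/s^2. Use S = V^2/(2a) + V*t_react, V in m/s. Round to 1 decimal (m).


V = 68 / 3.6 = 18.8889 m/s
Braking distance = 18.8889^2 / (2*0.97) = 183.9124 m
Sighting distance = 18.8889 * 13 = 245.5556 m
S = 183.9124 + 245.5556 = 429.5 m

429.5


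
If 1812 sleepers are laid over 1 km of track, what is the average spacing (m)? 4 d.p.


Spacing = 1000 m / number of sleepers
Spacing = 1000 / 1812
Spacing = 0.5519 m

0.5519


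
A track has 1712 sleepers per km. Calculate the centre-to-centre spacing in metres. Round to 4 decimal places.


Spacing = 1000 m / number of sleepers
Spacing = 1000 / 1712
Spacing = 0.5841 m

0.5841


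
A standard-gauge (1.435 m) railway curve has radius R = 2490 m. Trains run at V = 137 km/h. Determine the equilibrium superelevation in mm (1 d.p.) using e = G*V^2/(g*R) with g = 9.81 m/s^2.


Convert speed: V = 137 / 3.6 = 38.0556 m/s
Apply formula: e = 1.435 * 38.0556^2 / (9.81 * 2490)
e = 1.435 * 1448.2253 / 24426.9
e = 0.085078 m = 85.1 mm

85.1


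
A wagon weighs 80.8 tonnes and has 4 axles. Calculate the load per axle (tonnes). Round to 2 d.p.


Load per axle = total weight / number of axles
Load = 80.8 / 4
Load = 20.20 tonnes

20.20


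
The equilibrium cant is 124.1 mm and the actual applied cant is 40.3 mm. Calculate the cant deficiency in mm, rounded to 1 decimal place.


Cant deficiency = equilibrium cant - actual cant
CD = 124.1 - 40.3
CD = 83.8 mm

83.8


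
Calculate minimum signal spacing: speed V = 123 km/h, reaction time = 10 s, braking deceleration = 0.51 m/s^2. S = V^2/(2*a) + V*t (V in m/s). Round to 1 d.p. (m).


V = 123 / 3.6 = 34.1667 m/s
Braking distance = 34.1667^2 / (2*0.51) = 1144.4717 m
Sighting distance = 34.1667 * 10 = 341.6667 m
S = 1144.4717 + 341.6667 = 1486.1 m

1486.1


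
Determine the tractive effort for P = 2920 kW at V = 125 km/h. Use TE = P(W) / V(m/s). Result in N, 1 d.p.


Convert: P = 2920 kW = 2920000 W
V = 125 / 3.6 = 34.7222 m/s
TE = 2920000 / 34.7222
TE = 84096.0 N

84096.0


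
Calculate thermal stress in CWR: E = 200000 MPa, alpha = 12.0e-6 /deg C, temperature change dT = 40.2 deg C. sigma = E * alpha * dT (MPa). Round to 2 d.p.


sigma = E * alpha * dT
sigma = 200000 * 12.0e-6 * 40.2
sigma = 2.4 * 40.2
sigma = 96.48 MPa

96.48


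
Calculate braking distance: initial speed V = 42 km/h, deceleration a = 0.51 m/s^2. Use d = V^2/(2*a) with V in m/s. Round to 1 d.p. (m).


Convert speed: V = 42 / 3.6 = 11.6667 m/s
V^2 = 136.1111
d = 136.1111 / (2 * 0.51)
d = 136.1111 / 1.02
d = 133.4 m

133.4


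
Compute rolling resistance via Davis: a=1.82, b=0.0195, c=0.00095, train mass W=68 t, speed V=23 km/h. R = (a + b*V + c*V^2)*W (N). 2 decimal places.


b*V = 0.0195 * 23 = 0.4485
c*V^2 = 0.00095 * 529 = 0.50255
R_per_t = 1.82 + 0.4485 + 0.50255 = 2.77105 N/t
R_total = 2.77105 * 68 = 188.43 N

188.43


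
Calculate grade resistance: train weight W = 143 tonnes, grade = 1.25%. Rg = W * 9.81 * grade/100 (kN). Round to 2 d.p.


Rg = W * 9.81 * grade / 100
Rg = 143 * 9.81 * 1.25 / 100
Rg = 1402.83 * 0.0125
Rg = 17.54 kN

17.54


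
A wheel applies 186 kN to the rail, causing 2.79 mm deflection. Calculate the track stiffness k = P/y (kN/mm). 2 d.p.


Track stiffness k = P / y
k = 186 / 2.79
k = 66.67 kN/mm

66.67


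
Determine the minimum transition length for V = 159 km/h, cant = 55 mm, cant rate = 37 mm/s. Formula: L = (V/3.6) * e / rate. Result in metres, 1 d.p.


Convert speed: V = 159 / 3.6 = 44.1667 m/s
L = 44.1667 * 55 / 37
L = 2429.1667 / 37
L = 65.7 m

65.7


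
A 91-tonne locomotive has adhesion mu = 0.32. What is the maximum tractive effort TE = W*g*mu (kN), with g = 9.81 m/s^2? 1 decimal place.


TE_max = W * g * mu
TE_max = 91 * 9.81 * 0.32
TE_max = 892.71 * 0.32
TE_max = 285.7 kN

285.7


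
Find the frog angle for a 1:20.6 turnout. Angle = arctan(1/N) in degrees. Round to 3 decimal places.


1/N = 1/20.6 = 0.048544
angle = arctan(0.048544) = 0.048506 rad
angle = 0.048506 * 180/pi = 2.779 degrees

2.779


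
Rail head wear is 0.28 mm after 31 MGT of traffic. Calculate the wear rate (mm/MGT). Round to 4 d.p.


Wear rate = total wear / cumulative tonnage
Rate = 0.28 / 31
Rate = 0.0090 mm/MGT

0.0090


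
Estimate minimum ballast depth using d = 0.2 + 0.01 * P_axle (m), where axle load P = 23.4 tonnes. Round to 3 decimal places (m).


d = 0.2 + 0.01 * 23.4
d = 0.2 + 0.234
d = 0.434 m

0.434


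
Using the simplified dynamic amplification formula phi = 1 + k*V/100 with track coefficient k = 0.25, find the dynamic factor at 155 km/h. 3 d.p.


phi = 1 + k * V / 100
phi = 1 + 0.25 * 155 / 100
phi = 1 + 0.3875
phi = 1.388

1.388


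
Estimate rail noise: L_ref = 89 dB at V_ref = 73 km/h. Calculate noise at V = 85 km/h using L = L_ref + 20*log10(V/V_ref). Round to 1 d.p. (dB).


V/V_ref = 85 / 73 = 1.164384
log10(1.164384) = 0.066096
20 * 0.066096 = 1.3219
L = 89 + 1.3219 = 90.3 dB

90.3


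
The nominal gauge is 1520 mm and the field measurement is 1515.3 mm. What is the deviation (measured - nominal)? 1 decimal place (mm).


Deviation = measured - nominal
Deviation = 1515.3 - 1520
Deviation = -4.7 mm

-4.7


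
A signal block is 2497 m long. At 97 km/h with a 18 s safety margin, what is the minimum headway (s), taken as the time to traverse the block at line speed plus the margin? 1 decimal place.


V = 97 / 3.6 = 26.9444 m/s
Block traversal time = 2497 / 26.9444 = 92.6722 s
Headway = 92.6722 + 18
Headway = 110.7 s

110.7


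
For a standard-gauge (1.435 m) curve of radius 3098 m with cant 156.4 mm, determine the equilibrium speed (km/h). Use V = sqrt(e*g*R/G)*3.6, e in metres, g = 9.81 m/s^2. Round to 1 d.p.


Convert cant: e = 156.4 mm = 0.1564 m
V_ms = sqrt(0.1564 * 9.81 * 3098 / 1.435)
V_ms = sqrt(3312.34274) = 57.553 m/s
V = 57.553 * 3.6 = 207.2 km/h

207.2


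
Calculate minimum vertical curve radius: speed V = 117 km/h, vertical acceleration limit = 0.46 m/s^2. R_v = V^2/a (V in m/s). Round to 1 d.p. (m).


Convert speed: V = 117 / 3.6 = 32.5 m/s
V^2 = 1056.25 m^2/s^2
R_v = 1056.25 / 0.46
R_v = 2296.2 m

2296.2


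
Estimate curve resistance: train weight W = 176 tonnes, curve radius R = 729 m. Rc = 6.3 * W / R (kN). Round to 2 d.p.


Rc = 6.3 * W / R
Rc = 6.3 * 176 / 729
Rc = 1108.8 / 729
Rc = 1.52 kN

1.52


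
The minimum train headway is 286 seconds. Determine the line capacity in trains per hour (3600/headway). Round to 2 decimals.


Capacity = 3600 / headway
Capacity = 3600 / 286
Capacity = 12.59 trains/hour

12.59


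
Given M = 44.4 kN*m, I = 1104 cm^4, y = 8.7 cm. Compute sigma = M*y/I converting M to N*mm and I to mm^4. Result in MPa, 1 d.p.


Convert units:
M = 44.4 kN*m = 44400000 N*mm
y = 8.7 cm = 87 mm
I = 1104 cm^4 = 11040000 mm^4
sigma = 44400000 * 87 / 11040000
sigma = 349.9 MPa

349.9


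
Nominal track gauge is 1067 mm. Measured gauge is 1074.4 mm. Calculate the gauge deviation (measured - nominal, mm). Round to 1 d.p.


Deviation = measured - nominal
Deviation = 1074.4 - 1067
Deviation = 7.4 mm

7.4


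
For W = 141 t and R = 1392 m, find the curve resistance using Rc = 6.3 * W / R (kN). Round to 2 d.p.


Rc = 6.3 * W / R
Rc = 6.3 * 141 / 1392
Rc = 888.3 / 1392
Rc = 0.64 kN

0.64


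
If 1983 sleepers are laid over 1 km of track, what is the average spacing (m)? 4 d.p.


Spacing = 1000 m / number of sleepers
Spacing = 1000 / 1983
Spacing = 0.5043 m

0.5043


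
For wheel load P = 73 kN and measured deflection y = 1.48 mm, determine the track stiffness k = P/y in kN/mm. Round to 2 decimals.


Track stiffness k = P / y
k = 73 / 1.48
k = 49.32 kN/mm

49.32


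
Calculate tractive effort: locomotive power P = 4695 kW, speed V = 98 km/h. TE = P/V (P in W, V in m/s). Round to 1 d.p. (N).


Convert: P = 4695 kW = 4695000 W
V = 98 / 3.6 = 27.2222 m/s
TE = 4695000 / 27.2222
TE = 172469.4 N

172469.4


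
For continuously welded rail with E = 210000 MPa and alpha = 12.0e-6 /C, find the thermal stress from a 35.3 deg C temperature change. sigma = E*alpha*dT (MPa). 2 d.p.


sigma = E * alpha * dT
sigma = 210000 * 12.0e-6 * 35.3
sigma = 2.52 * 35.3
sigma = 88.96 MPa

88.96


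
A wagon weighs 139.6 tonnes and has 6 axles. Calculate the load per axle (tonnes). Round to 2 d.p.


Load per axle = total weight / number of axles
Load = 139.6 / 6
Load = 23.27 tonnes

23.27


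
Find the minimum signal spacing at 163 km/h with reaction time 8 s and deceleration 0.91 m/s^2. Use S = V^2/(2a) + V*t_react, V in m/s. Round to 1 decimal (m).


V = 163 / 3.6 = 45.2778 m/s
Braking distance = 45.2778^2 / (2*0.91) = 1126.416 m
Sighting distance = 45.2778 * 8 = 362.2222 m
S = 1126.416 + 362.2222 = 1488.6 m

1488.6


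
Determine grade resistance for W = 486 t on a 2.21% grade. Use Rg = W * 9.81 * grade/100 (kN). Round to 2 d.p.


Rg = W * 9.81 * grade / 100
Rg = 486 * 9.81 * 2.21 / 100
Rg = 4767.66 * 0.0221
Rg = 105.37 kN

105.37


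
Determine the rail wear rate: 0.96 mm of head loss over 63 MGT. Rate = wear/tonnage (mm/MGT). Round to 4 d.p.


Wear rate = total wear / cumulative tonnage
Rate = 0.96 / 63
Rate = 0.0152 mm/MGT

0.0152


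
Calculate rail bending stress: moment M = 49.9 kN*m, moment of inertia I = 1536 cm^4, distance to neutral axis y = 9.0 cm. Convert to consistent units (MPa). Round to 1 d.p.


Convert units:
M = 49.9 kN*m = 49900000 N*mm
y = 9.0 cm = 90 mm
I = 1536 cm^4 = 15360000 mm^4
sigma = 49900000 * 90 / 15360000
sigma = 292.4 MPa

292.4


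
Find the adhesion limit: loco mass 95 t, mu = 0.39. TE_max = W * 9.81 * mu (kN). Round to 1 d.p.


TE_max = W * g * mu
TE_max = 95 * 9.81 * 0.39
TE_max = 931.95 * 0.39
TE_max = 363.5 kN

363.5


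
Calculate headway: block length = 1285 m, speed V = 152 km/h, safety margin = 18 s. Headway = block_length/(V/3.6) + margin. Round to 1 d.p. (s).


V = 152 / 3.6 = 42.2222 m/s
Block traversal time = 1285 / 42.2222 = 30.4342 s
Headway = 30.4342 + 18
Headway = 48.4 s

48.4


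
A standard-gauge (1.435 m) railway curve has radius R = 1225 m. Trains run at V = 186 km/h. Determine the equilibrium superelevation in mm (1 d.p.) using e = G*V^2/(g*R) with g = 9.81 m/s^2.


Convert speed: V = 186 / 3.6 = 51.6667 m/s
Apply formula: e = 1.435 * 51.6667^2 / (9.81 * 1225)
e = 1.435 * 2669.4444 / 12017.25
e = 0.318763 m = 318.8 mm

318.8


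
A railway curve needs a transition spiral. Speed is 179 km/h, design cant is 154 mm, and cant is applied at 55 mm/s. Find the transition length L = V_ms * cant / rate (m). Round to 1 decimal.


Convert speed: V = 179 / 3.6 = 49.7222 m/s
L = 49.7222 * 154 / 55
L = 7657.2222 / 55
L = 139.2 m

139.2


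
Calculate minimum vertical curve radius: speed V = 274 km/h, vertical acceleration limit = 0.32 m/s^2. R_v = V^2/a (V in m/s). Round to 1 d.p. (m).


Convert speed: V = 274 / 3.6 = 76.1111 m/s
V^2 = 5792.9012 m^2/s^2
R_v = 5792.9012 / 0.32
R_v = 18102.8 m

18102.8


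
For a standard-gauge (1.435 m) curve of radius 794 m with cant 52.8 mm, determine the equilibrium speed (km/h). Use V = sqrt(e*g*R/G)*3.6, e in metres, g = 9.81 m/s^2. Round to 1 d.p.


Convert cant: e = 52.8 mm = 0.0528 m
V_ms = sqrt(0.0528 * 9.81 * 794 / 1.435)
V_ms = sqrt(286.596928) = 16.9292 m/s
V = 16.9292 * 3.6 = 60.9 km/h

60.9


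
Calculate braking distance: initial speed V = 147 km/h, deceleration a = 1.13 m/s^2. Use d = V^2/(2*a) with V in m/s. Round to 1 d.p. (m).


Convert speed: V = 147 / 3.6 = 40.8333 m/s
V^2 = 1667.3611
d = 1667.3611 / (2 * 1.13)
d = 1667.3611 / 2.26
d = 737.8 m

737.8


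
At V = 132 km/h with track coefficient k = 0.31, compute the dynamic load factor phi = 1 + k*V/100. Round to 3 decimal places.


phi = 1 + k * V / 100
phi = 1 + 0.31 * 132 / 100
phi = 1 + 0.4092
phi = 1.409

1.409


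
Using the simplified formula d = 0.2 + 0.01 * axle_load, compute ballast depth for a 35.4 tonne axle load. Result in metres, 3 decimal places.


d = 0.2 + 0.01 * 35.4
d = 0.2 + 0.354
d = 0.554 m

0.554


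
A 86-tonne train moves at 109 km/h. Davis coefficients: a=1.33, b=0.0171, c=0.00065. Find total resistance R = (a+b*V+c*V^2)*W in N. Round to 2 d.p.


b*V = 0.0171 * 109 = 1.8639
c*V^2 = 0.00065 * 11881 = 7.72265
R_per_t = 1.33 + 1.8639 + 7.72265 = 10.91655 N/t
R_total = 10.91655 * 86 = 938.82 N

938.82


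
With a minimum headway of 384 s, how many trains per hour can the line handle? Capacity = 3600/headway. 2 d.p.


Capacity = 3600 / headway
Capacity = 3600 / 384
Capacity = 9.38 trains/hour

9.38


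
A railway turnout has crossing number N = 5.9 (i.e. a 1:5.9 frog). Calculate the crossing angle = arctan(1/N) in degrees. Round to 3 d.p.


1/N = 1/5.9 = 0.169492
angle = arctan(0.169492) = 0.167896 rad
angle = 0.167896 * 180/pi = 9.620 degrees

9.620


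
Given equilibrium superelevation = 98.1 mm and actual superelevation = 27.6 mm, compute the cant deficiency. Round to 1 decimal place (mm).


Cant deficiency = equilibrium cant - actual cant
CD = 98.1 - 27.6
CD = 70.5 mm

70.5


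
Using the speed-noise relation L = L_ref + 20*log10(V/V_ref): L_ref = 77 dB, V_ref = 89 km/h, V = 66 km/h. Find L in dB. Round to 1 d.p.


V/V_ref = 66 / 89 = 0.741573
log10(0.741573) = -0.129846
20 * -0.129846 = -2.5969
L = 77 + -2.5969 = 74.4 dB

74.4


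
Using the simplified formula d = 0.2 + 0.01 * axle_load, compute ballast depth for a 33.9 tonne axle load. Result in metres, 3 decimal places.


d = 0.2 + 0.01 * 33.9
d = 0.2 + 0.339
d = 0.539 m

0.539


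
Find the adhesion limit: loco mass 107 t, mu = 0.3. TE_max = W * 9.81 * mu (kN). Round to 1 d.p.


TE_max = W * g * mu
TE_max = 107 * 9.81 * 0.3
TE_max = 1049.67 * 0.3
TE_max = 314.9 kN

314.9


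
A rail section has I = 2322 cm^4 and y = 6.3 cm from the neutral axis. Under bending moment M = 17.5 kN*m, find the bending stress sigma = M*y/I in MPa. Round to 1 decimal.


Convert units:
M = 17.5 kN*m = 17500000 N*mm
y = 6.3 cm = 63 mm
I = 2322 cm^4 = 23220000 mm^4
sigma = 17500000 * 63 / 23220000
sigma = 47.5 MPa

47.5


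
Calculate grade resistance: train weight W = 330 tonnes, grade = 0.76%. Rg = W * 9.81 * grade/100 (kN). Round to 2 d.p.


Rg = W * 9.81 * grade / 100
Rg = 330 * 9.81 * 0.76 / 100
Rg = 3237.3 * 0.0076
Rg = 24.60 kN

24.60


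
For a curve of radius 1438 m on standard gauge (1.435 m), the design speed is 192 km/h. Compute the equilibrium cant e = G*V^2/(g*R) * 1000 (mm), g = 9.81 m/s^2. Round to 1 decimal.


Convert speed: V = 192 / 3.6 = 53.3333 m/s
Apply formula: e = 1.435 * 53.3333^2 / (9.81 * 1438)
e = 1.435 * 2844.4444 / 14106.78
e = 0.289349 m = 289.3 mm

289.3


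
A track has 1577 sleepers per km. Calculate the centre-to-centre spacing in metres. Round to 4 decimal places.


Spacing = 1000 m / number of sleepers
Spacing = 1000 / 1577
Spacing = 0.6341 m

0.6341


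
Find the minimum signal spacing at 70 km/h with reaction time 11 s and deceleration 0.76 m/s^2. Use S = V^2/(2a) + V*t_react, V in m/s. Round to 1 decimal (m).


V = 70 / 3.6 = 19.4444 m/s
Braking distance = 19.4444^2 / (2*0.76) = 248.7411 m
Sighting distance = 19.4444 * 11 = 213.8889 m
S = 248.7411 + 213.8889 = 462.6 m

462.6


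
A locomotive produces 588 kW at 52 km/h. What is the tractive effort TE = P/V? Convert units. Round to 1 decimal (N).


Convert: P = 588 kW = 588000 W
V = 52 / 3.6 = 14.4444 m/s
TE = 588000 / 14.4444
TE = 40707.7 N

40707.7


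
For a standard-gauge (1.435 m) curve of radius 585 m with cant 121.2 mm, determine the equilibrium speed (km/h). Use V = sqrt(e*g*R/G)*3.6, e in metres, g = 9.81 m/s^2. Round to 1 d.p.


Convert cant: e = 121.2 mm = 0.1212 m
V_ms = sqrt(0.1212 * 9.81 * 585 / 1.435)
V_ms = sqrt(484.702871) = 22.016 m/s
V = 22.016 * 3.6 = 79.3 km/h

79.3


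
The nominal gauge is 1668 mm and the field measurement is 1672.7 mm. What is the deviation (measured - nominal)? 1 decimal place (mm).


Deviation = measured - nominal
Deviation = 1672.7 - 1668
Deviation = 4.7 mm

4.7


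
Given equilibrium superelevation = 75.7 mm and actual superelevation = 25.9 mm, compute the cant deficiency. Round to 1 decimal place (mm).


Cant deficiency = equilibrium cant - actual cant
CD = 75.7 - 25.9
CD = 49.8 mm

49.8


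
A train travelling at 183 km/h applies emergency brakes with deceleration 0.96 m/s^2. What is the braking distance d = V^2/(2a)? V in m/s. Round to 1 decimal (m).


Convert speed: V = 183 / 3.6 = 50.8333 m/s
V^2 = 2584.0278
d = 2584.0278 / (2 * 0.96)
d = 2584.0278 / 1.92
d = 1345.8 m

1345.8


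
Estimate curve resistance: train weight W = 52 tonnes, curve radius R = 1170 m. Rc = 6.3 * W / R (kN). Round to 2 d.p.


Rc = 6.3 * W / R
Rc = 6.3 * 52 / 1170
Rc = 327.6 / 1170
Rc = 0.28 kN

0.28


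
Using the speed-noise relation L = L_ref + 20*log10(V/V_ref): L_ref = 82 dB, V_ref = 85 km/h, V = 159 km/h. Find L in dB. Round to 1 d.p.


V/V_ref = 159 / 85 = 1.870588
log10(1.870588) = 0.271978
20 * 0.271978 = 5.4396
L = 82 + 5.4396 = 87.4 dB

87.4


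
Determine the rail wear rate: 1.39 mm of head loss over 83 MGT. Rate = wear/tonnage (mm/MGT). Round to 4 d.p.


Wear rate = total wear / cumulative tonnage
Rate = 1.39 / 83
Rate = 0.0167 mm/MGT

0.0167


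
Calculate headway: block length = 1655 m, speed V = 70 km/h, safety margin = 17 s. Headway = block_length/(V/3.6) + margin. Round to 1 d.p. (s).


V = 70 / 3.6 = 19.4444 m/s
Block traversal time = 1655 / 19.4444 = 85.1143 s
Headway = 85.1143 + 17
Headway = 102.1 s

102.1


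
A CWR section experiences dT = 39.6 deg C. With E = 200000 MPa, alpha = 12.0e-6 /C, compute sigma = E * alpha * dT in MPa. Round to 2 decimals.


sigma = E * alpha * dT
sigma = 200000 * 12.0e-6 * 39.6
sigma = 2.4 * 39.6
sigma = 95.04 MPa

95.04


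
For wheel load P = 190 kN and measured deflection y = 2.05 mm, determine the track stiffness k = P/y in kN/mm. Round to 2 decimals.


Track stiffness k = P / y
k = 190 / 2.05
k = 92.68 kN/mm

92.68


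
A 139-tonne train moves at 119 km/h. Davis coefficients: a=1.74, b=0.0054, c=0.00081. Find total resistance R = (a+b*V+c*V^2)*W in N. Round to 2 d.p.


b*V = 0.0054 * 119 = 0.6426
c*V^2 = 0.00081 * 14161 = 11.47041
R_per_t = 1.74 + 0.6426 + 11.47041 = 13.85301 N/t
R_total = 13.85301 * 139 = 1925.57 N

1925.57


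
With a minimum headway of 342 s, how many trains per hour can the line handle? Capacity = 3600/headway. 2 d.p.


Capacity = 3600 / headway
Capacity = 3600 / 342
Capacity = 10.53 trains/hour

10.53


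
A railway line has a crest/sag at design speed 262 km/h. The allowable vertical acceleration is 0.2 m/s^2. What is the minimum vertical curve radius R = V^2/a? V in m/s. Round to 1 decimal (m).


Convert speed: V = 262 / 3.6 = 72.7778 m/s
V^2 = 5296.6049 m^2/s^2
R_v = 5296.6049 / 0.2
R_v = 26483.0 m

26483.0


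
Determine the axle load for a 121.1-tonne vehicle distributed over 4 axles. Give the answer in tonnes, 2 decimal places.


Load per axle = total weight / number of axles
Load = 121.1 / 4
Load = 30.28 tonnes

30.28


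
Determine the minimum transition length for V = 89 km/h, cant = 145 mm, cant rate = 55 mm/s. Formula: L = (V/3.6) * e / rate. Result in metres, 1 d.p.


Convert speed: V = 89 / 3.6 = 24.7222 m/s
L = 24.7222 * 145 / 55
L = 3584.7222 / 55
L = 65.2 m

65.2


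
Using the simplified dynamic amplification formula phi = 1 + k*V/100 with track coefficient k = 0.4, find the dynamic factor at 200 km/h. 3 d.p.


phi = 1 + k * V / 100
phi = 1 + 0.4 * 200 / 100
phi = 1 + 0.8
phi = 1.800

1.800


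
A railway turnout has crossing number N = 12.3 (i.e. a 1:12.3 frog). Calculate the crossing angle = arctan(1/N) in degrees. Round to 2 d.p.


1/N = 1/12.3 = 0.081301
angle = arctan(0.081301) = 0.081122 rad
angle = 0.081122 * 180/pi = 4.65 degrees

4.65


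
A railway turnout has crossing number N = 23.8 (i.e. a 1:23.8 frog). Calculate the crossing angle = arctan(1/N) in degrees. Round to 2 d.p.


1/N = 1/23.8 = 0.042017
angle = arctan(0.042017) = 0.041992 rad
angle = 0.041992 * 180/pi = 2.41 degrees

2.41
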